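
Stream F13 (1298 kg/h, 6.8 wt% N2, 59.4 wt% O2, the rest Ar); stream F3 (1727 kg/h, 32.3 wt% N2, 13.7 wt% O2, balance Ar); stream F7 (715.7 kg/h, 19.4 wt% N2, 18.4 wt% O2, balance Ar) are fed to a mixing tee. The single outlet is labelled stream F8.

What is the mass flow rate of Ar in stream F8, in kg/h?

Ar out = Ar in = 1298×0.338 + 1727×0.540 + 715.7×0.622 = 1816.5 kg/h.

1816 kg/h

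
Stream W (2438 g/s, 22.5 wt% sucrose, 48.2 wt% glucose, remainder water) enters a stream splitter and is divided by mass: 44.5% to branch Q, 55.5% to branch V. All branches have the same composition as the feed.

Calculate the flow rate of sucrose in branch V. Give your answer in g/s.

Branch V total = 0.555×2438 = 1353.1 g/s.
sucrose in V = 0.225×1353.1 = 304.45 g/s.

304.4 g/s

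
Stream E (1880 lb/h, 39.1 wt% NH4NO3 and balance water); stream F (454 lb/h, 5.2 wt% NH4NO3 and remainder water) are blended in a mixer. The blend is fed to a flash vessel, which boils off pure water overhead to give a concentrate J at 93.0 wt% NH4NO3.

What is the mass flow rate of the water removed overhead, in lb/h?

1518 lb/h

NH4NO3 entering = 1880×0.391 + 454×0.052 = 758.69 lb/h.
All NH4NO3 reports to J, so J = 758.69/0.930 = 815.79 lb/h.
Total feed = 2334 lb/h; overhead = 2334 − 815.79 = 1518.2 lb/h.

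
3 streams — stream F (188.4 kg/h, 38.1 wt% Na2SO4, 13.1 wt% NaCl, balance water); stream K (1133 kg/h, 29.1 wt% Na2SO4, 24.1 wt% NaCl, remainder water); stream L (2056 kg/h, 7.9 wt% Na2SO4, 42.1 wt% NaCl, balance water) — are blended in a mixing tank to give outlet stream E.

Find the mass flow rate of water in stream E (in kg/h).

1650 kg/h

water out = water in = 188.4×0.488 + 1133×0.468 + 2056×0.500 = 1650.2 kg/h.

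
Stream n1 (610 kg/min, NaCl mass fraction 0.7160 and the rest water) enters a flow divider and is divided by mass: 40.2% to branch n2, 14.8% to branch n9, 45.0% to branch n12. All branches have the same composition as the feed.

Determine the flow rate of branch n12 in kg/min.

274.5 kg/min

Branch n12 flow = 0.450×610 = 274.5 kg/min.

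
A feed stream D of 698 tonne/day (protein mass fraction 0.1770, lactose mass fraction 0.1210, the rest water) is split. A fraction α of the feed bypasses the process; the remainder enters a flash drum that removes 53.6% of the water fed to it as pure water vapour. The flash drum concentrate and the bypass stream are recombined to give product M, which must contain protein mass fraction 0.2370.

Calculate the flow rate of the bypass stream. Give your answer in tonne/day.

228.4 tonne/day

All 698×0.177 = 123.55 tonne/day of protein reaches M, so M = 123.55/0.237 = 521.29 tonne/day and vapour = 176.71 tonne/day.
The evaporator receives (1−α)·698 of feed at 0.702 water and removes 0.536 of that water:
0.536×0.702×(1−α)×698 = 176.71
(1−α) = 176.71/262.64 = 0.6728;  α = 0.3272.
Bypass flow = 0.3272×698 = 228.37 tonne/day.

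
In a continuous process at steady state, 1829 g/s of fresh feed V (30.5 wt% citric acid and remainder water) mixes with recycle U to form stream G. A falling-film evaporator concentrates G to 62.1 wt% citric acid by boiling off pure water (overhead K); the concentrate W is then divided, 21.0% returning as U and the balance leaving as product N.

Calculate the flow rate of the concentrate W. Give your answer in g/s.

Overall citric acid balance (none leaves overhead): citric acid in fresh feed = citric acid in product, i.e. 1829×0.305 = (1−0.210)·W·0.621.
W = 557.85/(0.621×0.790) = 1137.1 g/s.

1137 g/s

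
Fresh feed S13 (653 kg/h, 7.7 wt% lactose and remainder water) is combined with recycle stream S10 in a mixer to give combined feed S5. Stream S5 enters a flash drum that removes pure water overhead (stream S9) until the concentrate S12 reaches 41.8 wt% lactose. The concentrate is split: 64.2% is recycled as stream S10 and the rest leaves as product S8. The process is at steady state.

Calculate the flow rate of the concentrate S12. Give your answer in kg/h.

Overall lactose balance (none leaves overhead): lactose in fresh feed = lactose in product, i.e. 653×0.077 = (1−0.642)·S12·0.418.
S12 = 50.281/(0.418×0.358) = 336 kg/h.

336 kg/h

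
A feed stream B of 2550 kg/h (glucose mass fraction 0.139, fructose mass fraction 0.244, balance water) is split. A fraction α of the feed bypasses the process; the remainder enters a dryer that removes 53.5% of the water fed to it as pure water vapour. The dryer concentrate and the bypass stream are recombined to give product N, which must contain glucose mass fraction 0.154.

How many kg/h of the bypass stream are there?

All 2550×0.139 = 354.45 kg/h of glucose reaches N, so N = 354.45/0.154 = 2301.6 kg/h and vapour = 248.38 kg/h.
The evaporator receives (1−α)·2550 of feed at 0.617 water and removes 0.535 of that water:
0.535×0.617×(1−α)×2550 = 248.38
(1−α) = 248.38/841.74 = 0.2951;  α = 0.7049.
Bypass flow = 0.7049×2550 = 1797.6 kg/h.

1798 kg/h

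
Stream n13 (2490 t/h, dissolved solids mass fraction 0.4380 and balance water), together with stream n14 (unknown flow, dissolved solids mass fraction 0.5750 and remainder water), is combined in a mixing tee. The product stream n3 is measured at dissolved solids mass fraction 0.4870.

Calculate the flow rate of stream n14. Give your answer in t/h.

Let n14 be the unknown flow. Total out = 2490 + n14.
dissolved solids balance: 1090.6 + 0.575·n14 = 0.487·(2490 + n14)
(0.575 − 0.487)·n14 = 0.487×2490 − 1090.6 = 122.01
n14 = 122.01 / 0.088 = 1386.5 t/h

1386 t/h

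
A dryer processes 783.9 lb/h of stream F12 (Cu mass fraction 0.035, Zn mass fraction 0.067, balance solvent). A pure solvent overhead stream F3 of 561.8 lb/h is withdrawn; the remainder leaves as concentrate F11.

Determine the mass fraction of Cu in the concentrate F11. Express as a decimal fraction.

Cu is not removed: 783.9×0.035 = 27.437 lb/h of Cu enters F11.
Concentrate = 783.9 − 561.8 = 222.1 lb/h.
Mass fraction = 27.437/222.1 = 0.124.

0.124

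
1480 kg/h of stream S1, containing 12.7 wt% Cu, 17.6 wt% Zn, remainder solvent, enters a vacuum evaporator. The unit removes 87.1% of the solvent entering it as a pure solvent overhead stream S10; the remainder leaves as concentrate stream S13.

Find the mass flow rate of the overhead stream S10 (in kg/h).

solvent entering = 1480×0.697 = 1031.6 kg/h; overhead removed = 0.871×1031.6 = 898.49 kg/h.

898.5 kg/h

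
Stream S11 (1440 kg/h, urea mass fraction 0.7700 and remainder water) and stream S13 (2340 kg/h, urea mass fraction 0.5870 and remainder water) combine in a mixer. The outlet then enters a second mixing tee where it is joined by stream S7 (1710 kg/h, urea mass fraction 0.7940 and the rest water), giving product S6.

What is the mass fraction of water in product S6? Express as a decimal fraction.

0.3005

Overall, product flow = 5490 kg/h.
water in = 1440×0.230 + 2340×0.413 + 1710×0.206 = 1649.9 kg/h.
water fraction in S6 = 0.3005.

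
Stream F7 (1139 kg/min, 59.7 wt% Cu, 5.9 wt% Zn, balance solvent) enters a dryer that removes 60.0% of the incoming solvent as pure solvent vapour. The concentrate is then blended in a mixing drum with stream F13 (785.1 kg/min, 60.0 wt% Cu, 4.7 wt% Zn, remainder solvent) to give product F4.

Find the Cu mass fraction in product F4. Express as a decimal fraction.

0.6815

Vapour removed = 0.600×0.344×1139 = 235.09 kg/min; concentrate = 903.91 kg/min.
Cu reaching the mixer = 679.98 (from concentrate) + 785.1×0.600 = 1151 kg/min.
Product flow = 903.91 + 785.1 = 1689 kg/min; Cu fraction = 0.6815.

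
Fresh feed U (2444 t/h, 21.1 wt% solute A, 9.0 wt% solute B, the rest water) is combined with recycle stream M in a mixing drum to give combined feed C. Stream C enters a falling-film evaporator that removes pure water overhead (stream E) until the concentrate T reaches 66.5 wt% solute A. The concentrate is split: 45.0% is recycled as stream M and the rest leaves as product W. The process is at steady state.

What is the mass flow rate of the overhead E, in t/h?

1669 t/h

Overall solute A balance (none leaves overhead): solute A in fresh feed = solute A in product, i.e. 2444×0.211 = (1−0.450)·T·0.665.
T = 515.68/(0.665×0.550) = 1409.9 t/h.
Recycle M = 0.450×1409.9 = 634.47 t/h.
Combined feed C = 2444 + 634.47 = 3078.5 t/h.
Overhead E = C − T = 3078.5 − 1409.9 = 1668.5 t/h.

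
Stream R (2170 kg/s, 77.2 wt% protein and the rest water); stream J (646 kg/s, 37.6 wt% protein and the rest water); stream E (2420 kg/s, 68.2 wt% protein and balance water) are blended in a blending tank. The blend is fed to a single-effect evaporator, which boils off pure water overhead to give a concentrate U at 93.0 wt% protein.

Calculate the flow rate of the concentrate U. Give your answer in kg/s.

protein entering = 2170×0.772 + 646×0.376 + 2420×0.682 = 3568.6 kg/s.
All protein reports to U, so U = 3568.6/0.930 = 3837.2 kg/s.

3837 kg/s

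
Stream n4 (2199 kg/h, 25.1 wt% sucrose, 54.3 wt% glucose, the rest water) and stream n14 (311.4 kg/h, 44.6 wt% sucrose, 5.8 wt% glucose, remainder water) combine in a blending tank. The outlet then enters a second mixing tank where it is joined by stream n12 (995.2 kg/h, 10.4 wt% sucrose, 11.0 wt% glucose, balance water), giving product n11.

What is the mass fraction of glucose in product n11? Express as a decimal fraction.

Overall, product flow = 3505.6 kg/h.
glucose in = 2199×0.543 + 311.4×0.058 + 995.2×0.110 = 1321.6 kg/h.
glucose fraction in n11 = 0.377.

0.377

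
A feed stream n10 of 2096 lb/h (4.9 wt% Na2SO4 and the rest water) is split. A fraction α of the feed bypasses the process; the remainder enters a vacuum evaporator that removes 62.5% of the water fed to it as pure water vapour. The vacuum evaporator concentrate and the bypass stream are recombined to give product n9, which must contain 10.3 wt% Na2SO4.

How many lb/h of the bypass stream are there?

247.2 lb/h

All 2096×0.049 = 102.7 lb/h of Na2SO4 reaches n9, so n9 = 102.7/0.103 = 997.13 lb/h and vapour = 1098.9 lb/h.
The evaporator receives (1−α)·2096 of feed at 0.951 water and removes 0.625 of that water:
0.625×0.951×(1−α)×2096 = 1098.9
(1−α) = 1098.9/1245.8 = 0.8821;  α = 0.1179.
Bypass flow = 0.1179×2096 = 247.21 lb/h.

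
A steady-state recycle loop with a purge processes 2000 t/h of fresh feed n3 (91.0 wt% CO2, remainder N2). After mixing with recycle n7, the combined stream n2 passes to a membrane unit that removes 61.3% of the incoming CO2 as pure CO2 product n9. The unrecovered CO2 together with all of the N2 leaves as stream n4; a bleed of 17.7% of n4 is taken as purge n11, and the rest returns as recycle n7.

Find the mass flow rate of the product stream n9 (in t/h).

1637 t/h

CO2 in n2: m_A = 2000×0.910 + (1−0.177)·(1−0.613)·m_A, so m_A = 1820/0.6815 = 2670.6 t/h.
Product n9 = 0.613×2670.6 = 1637.1 t/h.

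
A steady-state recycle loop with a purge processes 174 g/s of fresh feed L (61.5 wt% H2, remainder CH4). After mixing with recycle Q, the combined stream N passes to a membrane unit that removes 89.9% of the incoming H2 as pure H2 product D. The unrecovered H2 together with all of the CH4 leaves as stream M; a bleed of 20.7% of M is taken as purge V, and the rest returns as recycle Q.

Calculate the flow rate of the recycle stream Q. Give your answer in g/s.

CH4 enters only via L and leaves only via the purge: 174×0.385 = 0.207×(CH4 in M), and the membrane unit passes all CH4, so CH4 in N = CH4 in M = 323.62 g/s.
H2 in N: m_A = 174×0.615 + (1−0.207)·(1−0.899)·m_A, so m_A = 107.01/0.9199 = 116.33 g/s.
M = (1−0.899)×116.33 + 323.62 = 335.37 g/s.
Recycle Q = (1−0.207)×335.37 = 265.95 g/s.

266 g/s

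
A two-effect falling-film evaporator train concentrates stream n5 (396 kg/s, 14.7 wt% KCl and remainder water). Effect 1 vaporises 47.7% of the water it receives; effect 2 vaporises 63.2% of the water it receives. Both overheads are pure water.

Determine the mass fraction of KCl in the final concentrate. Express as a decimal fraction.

0.472

water in feed = 396×0.853 = 337.79 kg/s.
After stage 1: water left = (1−0.477)×337.79 = 176.66; stream total = 234.88 kg/s.
After stage 2: water left = (1−0.632)×176.66 = 65.012; final concentrate = 123.22 kg/s.
KCl fraction = 58.212/123.22 = 0.472.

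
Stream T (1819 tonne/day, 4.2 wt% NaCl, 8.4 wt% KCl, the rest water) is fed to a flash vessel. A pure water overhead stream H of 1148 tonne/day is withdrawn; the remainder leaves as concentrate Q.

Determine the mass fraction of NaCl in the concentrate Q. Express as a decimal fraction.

0.114

NaCl is not removed: 1819×0.042 = 76.398 tonne/day of NaCl enters Q.
Concentrate = 1819 − 1148 = 671 tonne/day.
Mass fraction = 76.398/671 = 0.114.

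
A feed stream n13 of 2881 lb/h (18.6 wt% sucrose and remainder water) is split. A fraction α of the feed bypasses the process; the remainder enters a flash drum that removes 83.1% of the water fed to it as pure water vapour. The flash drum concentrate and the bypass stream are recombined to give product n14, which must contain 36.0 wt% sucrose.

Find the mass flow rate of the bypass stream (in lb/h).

All 2881×0.186 = 535.87 lb/h of sucrose reaches n14, so n14 = 535.87/0.360 = 1488.5 lb/h and vapour = 1392.5 lb/h.
The evaporator receives (1−α)·2881 of feed at 0.814 water and removes 0.831 of that water:
0.831×0.814×(1−α)×2881 = 1392.5
(1−α) = 1392.5/1948.8 = 0.7145;  α = 0.2855.
Bypass flow = 0.2855×2881 = 822.44 lb/h.

822.4 lb/h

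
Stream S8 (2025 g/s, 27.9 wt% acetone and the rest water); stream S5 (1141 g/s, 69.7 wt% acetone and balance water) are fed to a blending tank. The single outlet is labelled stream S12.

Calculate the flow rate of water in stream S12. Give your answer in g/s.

1806 g/s

water out = water in = 2025×0.721 + 1141×0.303 = 1805.7 g/s.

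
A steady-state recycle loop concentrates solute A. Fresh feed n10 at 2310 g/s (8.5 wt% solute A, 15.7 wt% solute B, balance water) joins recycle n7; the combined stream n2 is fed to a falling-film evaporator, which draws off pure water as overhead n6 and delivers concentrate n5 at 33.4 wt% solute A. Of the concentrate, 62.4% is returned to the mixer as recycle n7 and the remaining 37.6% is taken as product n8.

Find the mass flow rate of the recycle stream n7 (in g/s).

Overall solute A balance (none leaves overhead): solute A in fresh feed = solute A in product, i.e. 2310×0.085 = (1−0.624)·n5·0.334.
n5 = 196.35/(0.334×0.376) = 1563.5 g/s.
Recycle n7 = 0.624×1563.5 = 975.62 g/s.

975.6 g/s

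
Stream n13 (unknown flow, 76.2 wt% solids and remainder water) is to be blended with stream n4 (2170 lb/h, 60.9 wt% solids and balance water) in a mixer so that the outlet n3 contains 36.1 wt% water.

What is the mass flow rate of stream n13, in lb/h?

Let n13 be the unknown flow. Total out = 2170 + n13.
water balance: 848.47 + 0.238·n13 = 0.361·(2170 + n13)
(0.238 − 0.361)·n13 = 0.361×2170 − 848.47 = -65.1
n13 = -65.1 / -0.123 = 529.27 lb/h

529.3 lb/h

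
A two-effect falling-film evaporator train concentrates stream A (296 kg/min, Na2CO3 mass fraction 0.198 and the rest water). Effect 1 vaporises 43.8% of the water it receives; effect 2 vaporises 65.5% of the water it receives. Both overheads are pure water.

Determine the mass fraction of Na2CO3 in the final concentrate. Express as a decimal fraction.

0.560

water in feed = 296×0.802 = 237.39 kg/min.
After stage 1: water left = (1−0.438)×237.39 = 133.41; stream total = 192.02 kg/min.
After stage 2: water left = (1−0.655)×133.41 = 46.028; final concentrate = 104.64 kg/min.
Na2CO3 fraction = 58.608/104.64 = 0.560.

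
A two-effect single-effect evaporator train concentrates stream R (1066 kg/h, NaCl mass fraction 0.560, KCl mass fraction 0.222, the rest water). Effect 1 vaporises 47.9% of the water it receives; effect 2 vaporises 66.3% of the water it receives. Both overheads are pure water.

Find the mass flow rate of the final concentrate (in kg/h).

874.4 kg/h

water in feed = 1066×0.218 = 232.39 kg/h.
After stage 1: water left = (1−0.479)×232.39 = 121.07; stream total = 954.69 kg/h.
After stage 2: water left = (1−0.663)×121.07 = 40.802; final concentrate = 874.41 kg/h.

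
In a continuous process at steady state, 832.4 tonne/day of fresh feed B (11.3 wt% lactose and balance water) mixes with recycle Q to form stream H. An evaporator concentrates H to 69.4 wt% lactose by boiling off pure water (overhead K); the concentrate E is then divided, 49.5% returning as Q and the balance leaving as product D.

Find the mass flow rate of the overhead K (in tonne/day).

Overall lactose balance (none leaves overhead): lactose in fresh feed = lactose in product, i.e. 832.4×0.113 = (1−0.495)·E·0.694.
E = 94.061/(0.694×0.505) = 268.39 tonne/day.
Recycle Q = 0.495×268.39 = 132.85 tonne/day.
Combined feed H = 832.4 + 132.85 = 965.25 tonne/day.
Overhead K = H − E = 965.25 − 268.39 = 696.87 tonne/day.

696.9 tonne/day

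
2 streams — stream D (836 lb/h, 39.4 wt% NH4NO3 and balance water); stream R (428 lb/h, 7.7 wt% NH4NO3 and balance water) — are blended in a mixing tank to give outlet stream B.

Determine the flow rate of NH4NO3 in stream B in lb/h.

362.3 lb/h

NH4NO3 out = NH4NO3 in = 836×0.394 + 428×0.077 = 362.34 lb/h.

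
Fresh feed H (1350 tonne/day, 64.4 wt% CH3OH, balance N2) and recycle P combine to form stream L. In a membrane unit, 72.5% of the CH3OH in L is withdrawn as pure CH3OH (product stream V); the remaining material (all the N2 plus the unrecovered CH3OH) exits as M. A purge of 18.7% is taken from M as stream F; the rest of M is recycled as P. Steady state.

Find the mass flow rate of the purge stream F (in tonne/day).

538.2 tonne/day

N2 enters only via H and leaves only via the purge: 1350×0.356 = 0.187×(N2 in M), and the membrane unit passes all N2, so N2 in L = N2 in M = 2570.1 tonne/day.
CH3OH in L: m_A = 1350×0.644 + (1−0.187)·(1−0.725)·m_A, so m_A = 869.4/0.7764 = 1119.7 tonne/day.
M = (1−0.725)×1119.7 + 2570.1 = 2878 tonne/day.
Purge F = 0.187×2878 = 538.18 tonne/day.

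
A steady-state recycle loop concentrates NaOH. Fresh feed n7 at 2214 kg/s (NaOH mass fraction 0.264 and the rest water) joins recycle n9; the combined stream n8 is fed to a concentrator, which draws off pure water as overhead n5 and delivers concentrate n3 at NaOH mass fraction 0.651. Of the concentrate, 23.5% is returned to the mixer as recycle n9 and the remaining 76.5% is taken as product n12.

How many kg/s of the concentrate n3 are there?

1174 kg/s

Overall NaOH balance (none leaves overhead): NaOH in fresh feed = NaOH in product, i.e. 2214×0.264 = (1−0.235)·n3·0.651.
n3 = 584.5/(0.651×0.765) = 1173.7 kg/s.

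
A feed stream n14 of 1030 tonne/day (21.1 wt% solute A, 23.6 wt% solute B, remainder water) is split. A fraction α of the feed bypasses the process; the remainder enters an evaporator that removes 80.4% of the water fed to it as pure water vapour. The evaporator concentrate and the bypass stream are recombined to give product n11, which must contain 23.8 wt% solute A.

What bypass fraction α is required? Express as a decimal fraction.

All 1030×0.211 = 217.33 tonne/day of solute A reaches n11, so n11 = 217.33/0.238 = 913.15 tonne/day and vapour = 116.85 tonne/day.
The evaporator receives (1−α)·1030 of feed at 0.553 water and removes 0.804 of that water:
0.804×0.553×(1−α)×1030 = 116.85
(1−α) = 116.85/457.95 = 0.2552;  α = 0.7448.

0.745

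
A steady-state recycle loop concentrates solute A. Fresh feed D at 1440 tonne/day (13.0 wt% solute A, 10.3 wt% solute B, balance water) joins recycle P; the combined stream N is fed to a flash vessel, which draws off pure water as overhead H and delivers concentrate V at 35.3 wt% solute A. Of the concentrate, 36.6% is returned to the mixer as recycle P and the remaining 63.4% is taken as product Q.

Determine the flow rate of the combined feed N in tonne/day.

Overall solute A balance (none leaves overhead): solute A in fresh feed = solute A in product, i.e. 1440×0.130 = (1−0.366)·V·0.353.
V = 187.2/(0.353×0.634) = 836.45 tonne/day.
Recycle P = 0.366×836.45 = 306.14 tonne/day.
Combined feed N = 1440 + 306.14 = 1746.1 tonne/day.

1746 tonne/day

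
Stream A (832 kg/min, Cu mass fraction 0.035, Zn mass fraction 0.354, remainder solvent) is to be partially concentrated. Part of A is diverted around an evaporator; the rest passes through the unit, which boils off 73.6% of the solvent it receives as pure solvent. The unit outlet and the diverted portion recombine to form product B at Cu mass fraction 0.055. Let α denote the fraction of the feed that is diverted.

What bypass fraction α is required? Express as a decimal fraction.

All 832×0.035 = 29.12 kg/min of Cu reaches B, so B = 29.12/0.055 = 529.45 kg/min and vapour = 302.55 kg/min.
The evaporator receives (1−α)·832 of feed at 0.611 solvent and removes 0.736 of that solvent:
0.736×0.611×(1−α)×832 = 302.55
(1−α) = 302.55/374.15 = 0.8086;  α = 0.1914.

0.191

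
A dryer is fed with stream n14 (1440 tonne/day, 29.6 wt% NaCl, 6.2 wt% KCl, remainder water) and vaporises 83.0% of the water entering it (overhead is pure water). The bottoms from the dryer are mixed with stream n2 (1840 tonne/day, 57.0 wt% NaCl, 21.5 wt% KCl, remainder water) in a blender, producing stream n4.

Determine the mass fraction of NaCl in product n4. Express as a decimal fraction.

0.5870

Vapour removed = 0.830×0.642×1440 = 767.32 tonne/day; concentrate = 672.68 tonne/day.
NaCl reaching the mixer = 426.24 (from concentrate) + 1840×0.570 = 1475 tonne/day.
Product flow = 672.68 + 1840 = 2512.7 tonne/day; NaCl fraction = 0.5870.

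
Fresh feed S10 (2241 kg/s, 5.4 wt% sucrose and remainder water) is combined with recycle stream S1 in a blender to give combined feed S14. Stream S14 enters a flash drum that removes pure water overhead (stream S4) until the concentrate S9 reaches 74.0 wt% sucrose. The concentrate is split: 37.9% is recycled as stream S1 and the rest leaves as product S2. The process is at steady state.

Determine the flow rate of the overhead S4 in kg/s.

2077 kg/s

Overall sucrose balance (none leaves overhead): sucrose in fresh feed = sucrose in product, i.e. 2241×0.054 = (1−0.379)·S9·0.740.
S9 = 121.01/(0.740×0.621) = 263.34 kg/s.
Recycle S1 = 0.379×263.34 = 99.805 kg/s.
Combined feed S14 = 2241 + 99.805 = 2340.8 kg/s.
Overhead S4 = S14 − S9 = 2340.8 − 263.34 = 2077.5 kg/s.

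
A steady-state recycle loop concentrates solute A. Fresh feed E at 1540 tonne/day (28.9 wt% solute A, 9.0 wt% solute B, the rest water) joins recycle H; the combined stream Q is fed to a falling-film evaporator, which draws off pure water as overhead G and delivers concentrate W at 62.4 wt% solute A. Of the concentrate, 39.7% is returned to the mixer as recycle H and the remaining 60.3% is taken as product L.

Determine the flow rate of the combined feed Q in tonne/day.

2010 tonne/day

Overall solute A balance (none leaves overhead): solute A in fresh feed = solute A in product, i.e. 1540×0.289 = (1−0.397)·W·0.624.
W = 445.06/(0.624×0.603) = 1182.8 tonne/day.
Recycle H = 0.397×1182.8 = 469.58 tonne/day.
Combined feed Q = 1540 + 469.58 = 2009.6 tonne/day.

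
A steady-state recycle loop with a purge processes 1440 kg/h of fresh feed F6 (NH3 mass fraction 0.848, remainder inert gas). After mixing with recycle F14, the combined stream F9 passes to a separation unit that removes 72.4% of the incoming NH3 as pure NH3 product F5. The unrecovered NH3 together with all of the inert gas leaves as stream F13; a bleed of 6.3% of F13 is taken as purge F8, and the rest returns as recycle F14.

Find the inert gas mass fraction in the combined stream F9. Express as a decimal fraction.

inert gas enters only via F6 and leaves only via the purge: 1440×0.152 = 0.063×(inert gas in F13), and the separation unit passes all inert gas, so inert gas in F9 = inert gas in F13 = 3474.3 kg/h.
NH3 in F9: m_A = 1440×0.848 + (1−0.063)·(1−0.724)·m_A, so m_A = 1221.1/0.7414 = 1647.1 kg/h.
F9 = 1647.1 + 3474.3 = 5121.4 kg/h.
inert gas fraction in F9 = 3474.3/5121.4 = 0.678.

0.678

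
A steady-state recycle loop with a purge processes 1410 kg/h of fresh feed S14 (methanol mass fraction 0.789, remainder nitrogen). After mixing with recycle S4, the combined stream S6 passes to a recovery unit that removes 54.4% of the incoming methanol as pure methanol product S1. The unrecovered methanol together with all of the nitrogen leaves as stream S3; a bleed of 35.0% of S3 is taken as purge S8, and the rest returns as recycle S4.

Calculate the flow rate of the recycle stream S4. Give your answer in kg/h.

1021 kg/h

nitrogen enters only via S14 and leaves only via the purge: 1410×0.211 = 0.350×(nitrogen in S3), and the recovery unit passes all nitrogen, so nitrogen in S6 = nitrogen in S3 = 850.03 kg/h.
methanol in S6: m_A = 1410×0.789 + (1−0.350)·(1−0.544)·m_A, so m_A = 1112.5/0.7036 = 1581.1 kg/h.
S3 = (1−0.544)×1581.1 + 850.03 = 1571 kg/h.
Recycle S4 = (1−0.350)×1571 = 1021.2 kg/h.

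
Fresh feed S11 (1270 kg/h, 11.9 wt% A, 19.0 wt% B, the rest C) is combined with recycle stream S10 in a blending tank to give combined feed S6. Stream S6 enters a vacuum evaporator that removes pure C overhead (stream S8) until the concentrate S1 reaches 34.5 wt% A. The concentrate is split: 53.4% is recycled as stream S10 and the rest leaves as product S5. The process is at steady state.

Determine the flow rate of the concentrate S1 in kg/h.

Overall A balance (none leaves overhead): A in fresh feed = A in product, i.e. 1270×0.119 = (1−0.534)·S1·0.345.
S1 = 151.13/(0.345×0.466) = 940.04 kg/h.

940 kg/h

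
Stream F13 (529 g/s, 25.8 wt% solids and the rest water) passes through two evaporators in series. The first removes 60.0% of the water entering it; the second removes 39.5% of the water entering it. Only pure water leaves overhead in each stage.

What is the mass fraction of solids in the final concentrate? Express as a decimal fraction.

0.590

water in feed = 529×0.742 = 392.52 g/s.
After stage 1: water left = (1−0.600)×392.52 = 157.01; stream total = 293.49 g/s.
After stage 2: water left = (1−0.395)×157.01 = 94.989; final concentrate = 231.47 g/s.
solids fraction = 136.48/231.47 = 0.590.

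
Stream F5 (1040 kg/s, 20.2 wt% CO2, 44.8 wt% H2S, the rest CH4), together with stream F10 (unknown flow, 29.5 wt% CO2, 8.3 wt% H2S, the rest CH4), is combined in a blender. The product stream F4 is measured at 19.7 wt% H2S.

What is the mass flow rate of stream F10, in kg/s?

Let F10 be the unknown flow. Total out = 1040 + F10.
H2S balance: 465.92 + 0.083·F10 = 0.197·(1040 + F10)
(0.083 − 0.197)·F10 = 0.197×1040 − 465.92 = -261.04
F10 = -261.04 / -0.114 = 2289.8 kg/s

2290 kg/s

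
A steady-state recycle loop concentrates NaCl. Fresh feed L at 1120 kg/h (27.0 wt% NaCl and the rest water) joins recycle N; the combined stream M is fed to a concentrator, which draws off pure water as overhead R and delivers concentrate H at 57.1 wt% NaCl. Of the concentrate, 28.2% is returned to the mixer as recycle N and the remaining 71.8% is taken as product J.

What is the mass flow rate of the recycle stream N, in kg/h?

Overall NaCl balance (none leaves overhead): NaCl in fresh feed = NaCl in product, i.e. 1120×0.270 = (1−0.282)·H·0.571.
H = 302.4/(0.571×0.718) = 737.6 kg/h.
Recycle N = 0.282×737.6 = 208 kg/h.

208 kg/h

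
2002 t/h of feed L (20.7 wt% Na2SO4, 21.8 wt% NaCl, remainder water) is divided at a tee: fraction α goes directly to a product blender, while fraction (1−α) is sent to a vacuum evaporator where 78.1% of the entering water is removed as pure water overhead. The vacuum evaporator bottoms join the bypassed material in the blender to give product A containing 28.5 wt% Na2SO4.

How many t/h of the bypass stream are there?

781.9 t/h

All 2002×0.207 = 414.41 t/h of Na2SO4 reaches A, so A = 414.41/0.285 = 1454.1 t/h and vapour = 547.92 t/h.
The evaporator receives (1−α)·2002 of feed at 0.575 water and removes 0.781 of that water:
0.781×0.575×(1−α)×2002 = 547.92
(1−α) = 547.92/899.05 = 0.6094;  α = 0.3906.
Bypass flow = 0.3906×2002 = 781.9 t/h.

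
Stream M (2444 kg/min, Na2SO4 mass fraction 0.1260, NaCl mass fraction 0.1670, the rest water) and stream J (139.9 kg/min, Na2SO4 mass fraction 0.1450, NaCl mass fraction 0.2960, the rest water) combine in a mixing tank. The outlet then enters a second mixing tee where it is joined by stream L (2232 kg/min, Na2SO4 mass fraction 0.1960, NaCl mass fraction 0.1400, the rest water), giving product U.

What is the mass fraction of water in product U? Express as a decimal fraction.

Overall, product flow = 4815.9 kg/min.
water in = 2444×0.707 + 139.9×0.559 + 2232×0.664 = 3288.2 kg/min.
water fraction in U = 0.6828.

0.6828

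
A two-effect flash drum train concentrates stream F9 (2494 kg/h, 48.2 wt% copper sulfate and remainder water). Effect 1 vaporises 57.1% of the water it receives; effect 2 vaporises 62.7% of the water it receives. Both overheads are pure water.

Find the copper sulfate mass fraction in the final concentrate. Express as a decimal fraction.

water in feed = 2494×0.518 = 1291.9 kg/h.
After stage 1: water left = (1−0.571)×1291.9 = 554.22; stream total = 1756.3 kg/h.
After stage 2: water left = (1−0.627)×554.22 = 206.72; final concentrate = 1408.8 kg/h.
copper sulfate fraction = 1202.1/1408.8 = 0.853.

0.853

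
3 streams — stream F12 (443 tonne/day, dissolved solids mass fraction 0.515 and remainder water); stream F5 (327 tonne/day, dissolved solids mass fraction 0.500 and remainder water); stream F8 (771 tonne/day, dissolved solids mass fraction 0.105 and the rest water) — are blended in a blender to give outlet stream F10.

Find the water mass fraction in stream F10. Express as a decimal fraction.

Total flow out = 443 + 327 + 771 = 1541 tonne/day.
water in = 443×0.485 + 327×0.500 + 771×0.895 = 1068.4 tonne/day.
water mass fraction in F10 = 1068.4/1541 = 0.693.

0.693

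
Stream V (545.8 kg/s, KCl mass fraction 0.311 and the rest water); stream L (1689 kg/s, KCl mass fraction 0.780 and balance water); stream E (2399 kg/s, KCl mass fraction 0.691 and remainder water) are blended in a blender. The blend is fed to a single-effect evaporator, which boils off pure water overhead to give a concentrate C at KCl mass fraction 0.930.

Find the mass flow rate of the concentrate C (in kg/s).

KCl entering = 545.8×0.311 + 1689×0.780 + 2399×0.691 = 3144.9 kg/s.
All KCl reports to C, so C = 3144.9/0.930 = 3381.6 kg/s.

3382 kg/s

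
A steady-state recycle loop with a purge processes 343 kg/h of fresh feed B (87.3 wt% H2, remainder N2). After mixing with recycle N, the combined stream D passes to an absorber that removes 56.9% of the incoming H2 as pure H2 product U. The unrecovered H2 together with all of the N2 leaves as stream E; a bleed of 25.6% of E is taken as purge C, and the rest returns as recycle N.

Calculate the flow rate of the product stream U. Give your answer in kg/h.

H2 in D: m_A = 343×0.873 + (1−0.256)·(1−0.569)·m_A, so m_A = 299.44/0.6793 = 440.78 kg/h.
Product U = 0.569×440.78 = 250.8 kg/h.

250.8 kg/h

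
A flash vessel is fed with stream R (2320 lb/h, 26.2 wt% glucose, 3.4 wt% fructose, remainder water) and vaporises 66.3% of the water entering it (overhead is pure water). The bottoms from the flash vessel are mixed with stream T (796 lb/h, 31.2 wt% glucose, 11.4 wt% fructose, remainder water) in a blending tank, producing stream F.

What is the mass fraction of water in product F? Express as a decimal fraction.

0.4955

Vapour removed = 0.663×0.704×2320 = 1082.9 lb/h; concentrate = 1237.1 lb/h.
water reaching the mixer = 550.42 (from concentrate) + 796×0.574 = 1007.3 lb/h.
Product flow = 1237.1 + 796 = 2033.1 lb/h; water fraction = 0.4955.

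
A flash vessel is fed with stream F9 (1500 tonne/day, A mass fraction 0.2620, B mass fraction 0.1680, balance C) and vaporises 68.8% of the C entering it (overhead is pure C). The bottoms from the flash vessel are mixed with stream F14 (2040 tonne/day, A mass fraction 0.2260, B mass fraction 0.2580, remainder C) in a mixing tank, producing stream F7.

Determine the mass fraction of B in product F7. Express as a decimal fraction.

0.2637

Vapour removed = 0.688×0.570×1500 = 588.24 tonne/day; concentrate = 911.76 tonne/day.
B reaching the mixer = 252 (from concentrate) + 2040×0.258 = 778.32 tonne/day.
Product flow = 911.76 + 2040 = 2951.8 tonne/day; B fraction = 0.2637.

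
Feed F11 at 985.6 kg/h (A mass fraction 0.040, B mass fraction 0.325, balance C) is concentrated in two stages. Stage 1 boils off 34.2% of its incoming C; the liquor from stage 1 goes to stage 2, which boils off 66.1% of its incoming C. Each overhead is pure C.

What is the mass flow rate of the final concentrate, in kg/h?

C in feed = 985.6×0.635 = 625.86 kg/h.
After stage 1: C left = (1−0.342)×625.86 = 411.81; stream total = 771.56 kg/h.
After stage 2: C left = (1−0.661)×411.81 = 139.6; final concentrate = 499.35 kg/h.

499.3 kg/h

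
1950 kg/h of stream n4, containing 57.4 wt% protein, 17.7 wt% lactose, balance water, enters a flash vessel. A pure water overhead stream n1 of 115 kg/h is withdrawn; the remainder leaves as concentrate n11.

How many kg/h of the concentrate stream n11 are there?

1835 kg/h

Concentrate = 1950 − 115 = 1835 kg/h.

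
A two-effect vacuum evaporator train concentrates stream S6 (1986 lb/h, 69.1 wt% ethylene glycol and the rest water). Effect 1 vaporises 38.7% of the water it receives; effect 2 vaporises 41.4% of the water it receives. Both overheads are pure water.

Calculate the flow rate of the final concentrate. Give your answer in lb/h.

1593 lb/h

water in feed = 1986×0.309 = 613.67 lb/h.
After stage 1: water left = (1−0.387)×613.67 = 376.18; stream total = 1748.5 lb/h.
After stage 2: water left = (1−0.414)×376.18 = 220.44; final concentrate = 1592.8 lb/h.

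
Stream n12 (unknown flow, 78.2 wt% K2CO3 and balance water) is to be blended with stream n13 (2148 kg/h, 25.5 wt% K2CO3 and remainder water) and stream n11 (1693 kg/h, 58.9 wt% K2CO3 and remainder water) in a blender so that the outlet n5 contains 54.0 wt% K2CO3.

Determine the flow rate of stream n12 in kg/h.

2187 kg/h

Let n12 be the unknown flow. Total out = 3841 + n12.
K2CO3 balance: 1544.9 + 0.782·n12 = 0.540·(3841 + n12)
(0.782 − 0.540)·n12 = 0.540×3841 − 1544.9 = 529.22
n12 = 529.22 / 0.242 = 2186.9 kg/h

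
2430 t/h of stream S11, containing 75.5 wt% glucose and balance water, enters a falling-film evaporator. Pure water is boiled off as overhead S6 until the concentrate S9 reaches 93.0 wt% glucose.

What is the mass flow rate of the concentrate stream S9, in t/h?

1973 t/h

glucose is conserved: 2430×0.755 = 1834.7 t/h all reports to the concentrate.
Concentrate = 1834.7/(target fraction) = 1972.7 t/h.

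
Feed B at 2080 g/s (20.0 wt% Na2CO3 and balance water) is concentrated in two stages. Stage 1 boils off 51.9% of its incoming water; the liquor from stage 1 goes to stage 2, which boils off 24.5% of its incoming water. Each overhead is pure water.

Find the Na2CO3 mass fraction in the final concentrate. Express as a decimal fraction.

0.408

water in feed = 2080×0.800 = 1664 g/s.
After stage 1: water left = (1−0.519)×1664 = 800.38; stream total = 1216.4 g/s.
After stage 2: water left = (1−0.245)×800.38 = 604.29; final concentrate = 1020.3 g/s.
Na2CO3 fraction = 416/1020.3 = 0.408.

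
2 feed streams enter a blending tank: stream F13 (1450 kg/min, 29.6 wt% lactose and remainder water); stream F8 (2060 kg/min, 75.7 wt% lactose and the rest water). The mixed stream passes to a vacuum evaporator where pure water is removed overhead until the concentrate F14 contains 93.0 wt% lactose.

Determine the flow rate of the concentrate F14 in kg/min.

lactose entering = 1450×0.296 + 2060×0.757 = 1988.6 kg/min.
All lactose reports to F14, so F14 = 1988.6/0.930 = 2138.3 kg/min.

2138 kg/min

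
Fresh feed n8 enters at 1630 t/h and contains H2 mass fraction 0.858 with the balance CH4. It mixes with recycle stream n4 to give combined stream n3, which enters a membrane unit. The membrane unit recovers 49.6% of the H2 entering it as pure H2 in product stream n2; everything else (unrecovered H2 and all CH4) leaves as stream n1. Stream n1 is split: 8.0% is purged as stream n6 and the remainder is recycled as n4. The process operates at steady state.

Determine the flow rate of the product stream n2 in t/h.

H2 in n3: m_A = 1630×0.858 + (1−0.080)·(1−0.496)·m_A, so m_A = 1398.5/0.5363 = 2607.7 t/h.
Product n2 = 0.496×2607.7 = 1293.4 t/h.

1293 t/h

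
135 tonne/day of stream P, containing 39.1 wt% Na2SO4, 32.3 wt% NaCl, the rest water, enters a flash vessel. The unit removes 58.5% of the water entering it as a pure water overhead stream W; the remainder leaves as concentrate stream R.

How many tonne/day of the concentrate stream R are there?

water entering = 135×0.286 = 38.61 tonne/day; overhead removed = 0.585×38.61 = 22.587 tonne/day.
Concentrate = 135 − 22.587 = 112.41 tonne/day.

112.4 tonne/day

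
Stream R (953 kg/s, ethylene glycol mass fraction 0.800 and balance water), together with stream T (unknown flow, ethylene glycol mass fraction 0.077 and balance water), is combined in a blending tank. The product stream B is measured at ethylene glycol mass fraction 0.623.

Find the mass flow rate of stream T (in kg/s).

308.9 kg/s

Let T be the unknown flow. Total out = 953 + T.
ethylene glycol balance: 762.4 + 0.077·T = 0.623·(953 + T)
(0.077 − 0.623)·T = 0.623×953 − 762.4 = -168.68
T = -168.68 / -0.546 = 308.94 kg/s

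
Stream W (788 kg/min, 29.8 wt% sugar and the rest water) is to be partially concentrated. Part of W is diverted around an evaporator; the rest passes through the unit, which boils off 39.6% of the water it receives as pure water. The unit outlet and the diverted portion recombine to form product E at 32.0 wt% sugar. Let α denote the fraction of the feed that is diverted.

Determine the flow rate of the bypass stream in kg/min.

All 788×0.298 = 234.82 kg/min of sugar reaches E, so E = 234.82/0.320 = 733.82 kg/min and vapour = 54.175 kg/min.
The evaporator receives (1−α)·788 of feed at 0.702 water and removes 0.396 of that water:
0.396×0.702×(1−α)×788 = 54.175
(1−α) = 54.175/219.06 = 0.2473;  α = 0.7527.
Bypass flow = 0.7527×788 = 593.12 kg/min.

593.1 kg/min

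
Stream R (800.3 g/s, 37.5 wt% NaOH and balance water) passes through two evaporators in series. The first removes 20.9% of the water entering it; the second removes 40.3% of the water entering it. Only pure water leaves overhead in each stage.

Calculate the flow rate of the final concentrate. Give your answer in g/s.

water in feed = 800.3×0.625 = 500.19 g/s.
After stage 1: water left = (1−0.209)×500.19 = 395.65; stream total = 695.76 g/s.
After stage 2: water left = (1−0.403)×395.65 = 236.2; final concentrate = 536.31 g/s.

536.3 g/s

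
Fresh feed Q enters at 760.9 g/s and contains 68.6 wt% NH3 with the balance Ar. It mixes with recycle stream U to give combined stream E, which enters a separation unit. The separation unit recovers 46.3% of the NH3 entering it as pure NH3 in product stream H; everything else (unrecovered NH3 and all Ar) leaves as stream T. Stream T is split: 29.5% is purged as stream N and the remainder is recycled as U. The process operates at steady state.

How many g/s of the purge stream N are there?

372 g/s

Ar enters only via Q and leaves only via the purge: 760.9×0.314 = 0.295×(Ar in T), and the separation unit passes all Ar, so Ar in E = Ar in T = 809.91 g/s.
NH3 in E: m_A = 760.9×0.686 + (1−0.295)·(1−0.463)·m_A, so m_A = 521.98/0.6214 = 839.98 g/s.
T = (1−0.463)×839.98 + 809.91 = 1261 g/s.
Purge N = 0.295×1261 = 371.99 g/s.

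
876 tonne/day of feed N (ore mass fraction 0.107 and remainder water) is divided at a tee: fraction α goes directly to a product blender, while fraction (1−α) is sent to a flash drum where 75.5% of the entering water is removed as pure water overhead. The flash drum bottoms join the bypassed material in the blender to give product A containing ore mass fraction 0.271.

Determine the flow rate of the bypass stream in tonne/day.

89.71 tonne/day

All 876×0.107 = 93.732 tonne/day of ore reaches A, so A = 93.732/0.271 = 345.87 tonne/day and vapour = 530.13 tonne/day.
The evaporator receives (1−α)·876 of feed at 0.893 water and removes 0.755 of that water:
0.755×0.893×(1−α)×876 = 530.13
(1−α) = 530.13/590.61 = 0.8976;  α = 0.1024.
Bypass flow = 0.1024×876 = 89.715 tonne/day.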